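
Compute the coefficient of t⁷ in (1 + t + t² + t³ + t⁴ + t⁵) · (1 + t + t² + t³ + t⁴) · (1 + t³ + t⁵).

(1 + t + t² + t³ + t⁴ + t⁵) has coefficients 1,1,1,1,1,1 for degrees 0…5.
(1 + t + t² + t³ + t⁴) has coefficients 1,1,1,1,1,0,0,0 for degrees 0…7.
Finally multiplying by (1 + t³ + t⁵), the product of all factors after the first has coefficients 1,1,1,2,2,2,2,2 for degrees 0…7.
[t⁷] = 1·2 + 1·2 + 1·2 + 1·2 + 1·2 + 1·1 = 11.

11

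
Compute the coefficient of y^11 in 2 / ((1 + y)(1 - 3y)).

265720

Partial fractions give a closed form: a_n = (1/2)·(-1)^n + (3/2)·3^n.
At n = 11: a_11 = 265720.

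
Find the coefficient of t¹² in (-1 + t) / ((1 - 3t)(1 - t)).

-531441

Partial fractions give a closed form: a_n = (-1)·3^n.
At n = 12: a_12 = -531441.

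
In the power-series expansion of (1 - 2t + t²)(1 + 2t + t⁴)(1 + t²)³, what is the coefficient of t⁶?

(1 - 2t + t²) has coefficients 1,-2,1 for degrees 0…2.
(1 + 2t + t⁴) has coefficients 1,2,0,0,1,0,0 for degrees 0…6.
Finally multiplying by (1 + t²)³, the product of all factors after the first has coefficients 1,2,3,6,4,6,4 for degrees 0…6.
[t⁶] = 1·4 − 2·6 + 1·4 = -4.

-4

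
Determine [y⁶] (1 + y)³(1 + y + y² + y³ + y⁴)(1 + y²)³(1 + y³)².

(1 + y)³ has coefficients 1,3,3,1 for degrees 0…3.
(1 + y + y² + y³ + y⁴) has coefficients 1,1,1,1,1,0,0 for degrees 0…6.
Multiplying by (1 + y²)³ gives running coefficients 1,1,4,4,7,6,7 for degrees 0…6.
Finally multiplying by (1 + y³)², the product of all factors after the first has coefficients 1,1,4,6,9,14,16 for degrees 0…6.
[y⁶] = 1·16 + 3·14 + 3·9 + 1·6 = 91.

91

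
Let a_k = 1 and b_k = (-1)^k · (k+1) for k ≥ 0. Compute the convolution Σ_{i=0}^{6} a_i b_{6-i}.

4

This is [x^6] in the product of the two ordinary generating functions.
Σ = 1·7 + 1·(-6) + 1·5 + 1·(-4) + 1·3 + 1·(-2) + 1·1 = 4.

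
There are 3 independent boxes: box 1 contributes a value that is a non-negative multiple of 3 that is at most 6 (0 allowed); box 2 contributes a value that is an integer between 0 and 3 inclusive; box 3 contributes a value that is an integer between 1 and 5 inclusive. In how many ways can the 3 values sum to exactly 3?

The generating function for the choices is (1 + x^3 + x^6)·(1 + x + x^2 + x^3)·(x + x^2 + x^3 + x^4 + x^5); the count is [x^3].
(1 + x^3 + x^6) has coefficients 1,0,0,1 for degrees 0…3.
(1 + x + x^2 + x^3) has coefficients 1,1,1,1 for degrees 0…3.
Finally multiplying by (x + x^2 + x^3 + x^4 + x^5), the product of all factors after the first has coefficients 0,1,2,3 for degrees 0…3.
[x^3] = 1·3 + 1·0 = 3.

3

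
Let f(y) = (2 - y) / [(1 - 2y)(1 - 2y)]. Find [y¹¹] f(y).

The denominator gives the recurrence a_n = 4a_(n−1) − 4a_(n−2) for n ≥ 2; the numerator fixes a_0 = 2, a_1 = 7.
Iterating: 2, 7, 20, 52, 128, 304, 704, 1600, 3584, 7936, 17408, 37888, so a_11 = 37888.

37888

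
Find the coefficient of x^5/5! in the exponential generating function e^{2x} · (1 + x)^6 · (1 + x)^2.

42112

The EGF product rule gives c_5 = Σ_{k_1+k_2+k_3=5} C(5; k_1,k_2,k_3) · ∏ g_i(k_i), where e^{2x} gives (2)^k; (1+x)^6 gives the falling factorial (6)_k; (1+x)^2 gives the falling factorial (2)_k.
g_1(k) for k = 0…5: 1, 2, 4, 8, 16, 32.
g_2(k) for k = 0…5: 1, 6, 30, 120, 360, 720.
g_3(k) for k = 0…5: 1, 2, 2, 0, 0, 0.
First combine the last two factors: h(k) = Σ_j C(k,j)·g_2(j)·g_3(k−j) for k = 0…5: 1, 8, 56, 336, 1680, 6720.
c_5 = Σ_k C(5,k)·g_1(k)·h(5−k) = 1·1·6720 + 5·2·1680 + 10·4·336 + 10·8·56 + 5·16·8 + 1·32·1 = 6720 + 16800 + 13440 + 4480 + 640 + 32 = 42112.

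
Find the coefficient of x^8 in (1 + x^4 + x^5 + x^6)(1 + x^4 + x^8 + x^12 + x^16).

2

(1 + x^4 + x^5 + x^6) has coefficients 1,0,0,0,1,1,1 for degrees 0…6.
(1 + x^4 + x^8 + x^12 + x^16) has coefficients 1,0,0,0,1,0,0,0,1 for degrees 0…8.
[x^8] = 1·1 + 1·1 + 1·0 + 1·0 = 2.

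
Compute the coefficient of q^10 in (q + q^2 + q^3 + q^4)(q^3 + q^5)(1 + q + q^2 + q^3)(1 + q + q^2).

(q + q^2 + q^3 + q^4) has coefficients 0,1,1,1,1 for degrees 0…4.
(q^3 + q^5) has coefficients 0,0,0,1,0,1,0,0,0,0,0 for degrees 0…10.
Multiplying by (1 + q + q^2 + q^3) gives running coefficients 0,0,0,1,1,2,2,1,1,0,0 for degrees 0…10.
Finally multiplying by (1 + q + q^2), the product of all factors after the first has coefficients 0,0,0,1,2,4,5,5,4,2,1 for degrees 0…10.
[q^10] = 1·2 + 1·4 + 1·5 + 1·5 = 16.

16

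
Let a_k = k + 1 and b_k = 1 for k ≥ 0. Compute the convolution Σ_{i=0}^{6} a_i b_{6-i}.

28

The convolution is the x^6 coefficient of A(x)B(x).
Σ = 1·1 + 2·1 + 3·1 + 4·1 + 5·1 + 6·1 + 7·1 = 28.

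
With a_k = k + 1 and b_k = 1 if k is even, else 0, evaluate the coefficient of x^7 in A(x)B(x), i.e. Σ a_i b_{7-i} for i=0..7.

20

Write out a_i and b_{7-i} for i = 0,…,7 and sum the products.
Σ = 1·0 + 2·1 + 3·0 + 4·1 + 5·0 + 6·1 + 7·0 + 8·1 = 20.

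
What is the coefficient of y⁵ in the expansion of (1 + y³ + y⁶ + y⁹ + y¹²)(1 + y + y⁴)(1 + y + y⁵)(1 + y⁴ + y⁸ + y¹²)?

(1 + y³ + y⁶ + y⁹ + y¹²) has coefficients 1,0,0,1,0,0 for degrees 0…5.
(1 + y + y⁴) has coefficients 1,1,0,0,1,0 for degrees 0…5.
Multiplying by (1 + y + y⁵) gives running coefficients 1,2,1,0,1,2 for degrees 0…5.
Finally multiplying by (1 + y⁴ + y⁸ + y¹²), the product of all factors after the first has coefficients 1,2,1,0,2,4 for degrees 0…5.
[y⁵] = 1·4 + 1·1 = 5.

5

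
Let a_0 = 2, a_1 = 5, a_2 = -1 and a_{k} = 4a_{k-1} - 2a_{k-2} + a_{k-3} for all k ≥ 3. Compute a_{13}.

-3253315

The ordinary generating function has denominator 1 - 4q + 2q^2 - q^3.
Iterating the recurrence: a_0,…,a_{13} = 2, 5, -1, -12, -41, -141, -494, -1735, -6093, -21396, -75133, -263833, -926462, -3253315.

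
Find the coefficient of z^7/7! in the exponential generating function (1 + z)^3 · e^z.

The EGF product rule gives c_7 = Σ_{k_1+k_2=7} C(7; k_1,k_2) · ∏ g_i(k_i), where (1+z)^3 gives the falling factorial (3)_k; e^z gives (1)^k.
g_1(k) for k = 0…7: 1, 3, 6, 6, 0, 0, 0, 0.
g_2(k) for k = 0…7: 1, 1, 1, 1, 1, 1, 1, 1.
c_7 = Σ_k C(7,k)·g_1(k)·g_2(7−k) = 1·1·1 + 7·3·1 + 21·6·1 + 35·6·1 = 1 + 21 + 126 + 210 = 358.

358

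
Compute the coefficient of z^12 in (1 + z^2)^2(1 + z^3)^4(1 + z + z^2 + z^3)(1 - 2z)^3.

-57

(1 + z^2)^2 has coefficients 1,0,2,0,1 for degrees 0…4.
(1 + z^3)^4 has coefficients 1,0,0,4,0,0,6,0,0,4,0,0,1 for degrees 0…12.
Multiplying by (1 + z + z^2 + z^3) gives running coefficients 1,1,1,5,4,4,10,6,6,10,4,4,5 for degrees 0…12.
Finally multiplying by (1 - 2z)^3, the product of all factors after the first has coefficients 1,-5,7,3,-22,32,-6,-38,58,-34,-32,52,-51 for degrees 0…12.
[z^12] = 1·(-51) + 2·(-32) + 1·58 = -57.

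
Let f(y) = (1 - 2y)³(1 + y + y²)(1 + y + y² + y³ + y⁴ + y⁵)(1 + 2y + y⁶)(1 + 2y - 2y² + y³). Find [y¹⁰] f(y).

(1 - 2y)³ has coefficients 1,-6,12,-8 for degrees 0…3.
(1 + y + y²) has coefficients 1,1,1,0,0,0,0,0,0,0,0 for degrees 0…10.
Multiplying by (1 + y + y² + y³ + y⁴ + y⁵) gives running coefficients 1,2,3,3,3,3,2,1,0,0,0 for degrees 0…10.
Multiplying by (1 + 2y + y⁶) gives running coefficients 1,4,7,9,9,9,9,7,5,3,3 for degrees 0…10.
Finally multiplying by (1 + 2y - 2y² + y³), the product of all factors after the first has coefficients 1,6,13,16,17,16,18,16,10,8,6 for degrees 0…10.
[y¹⁰] = 1·6 − 6·8 + 12·10 − 8·16 = -50.

-50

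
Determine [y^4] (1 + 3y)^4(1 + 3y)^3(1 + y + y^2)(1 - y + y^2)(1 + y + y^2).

(1 + 3y)^4 has coefficients 1,12,54,108,81 for degrees 0…4.
(1 + 3y)^3 has coefficients 1,9,27,27,0 for degrees 0…4.
Multiplying by (1 + y + y^2) gives running coefficients 1,10,37,63,54 for degrees 0…4.
Multiplying by (1 - y + y^2) gives running coefficients 1,9,28,36,28 for degrees 0…4.
Finally multiplying by (1 + y + y^2), the product of all factors after the first has coefficients 1,10,38,73,92 for degrees 0…4.
[y^4] = 1·92 + 12·73 + 54·38 + 108·10 + 81·1 = 4181.

4181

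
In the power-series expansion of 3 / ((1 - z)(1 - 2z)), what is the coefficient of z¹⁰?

6141

Partial fractions give a closed form: a_n = (-3)·1^n + (6)·2^n.
At n = 10: a_10 = 6141.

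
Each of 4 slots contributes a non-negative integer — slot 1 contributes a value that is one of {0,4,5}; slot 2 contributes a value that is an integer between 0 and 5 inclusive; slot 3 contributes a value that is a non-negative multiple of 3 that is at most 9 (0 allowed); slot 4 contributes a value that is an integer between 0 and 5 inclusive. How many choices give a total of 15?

31

The generating function for the choices is (1 + z⁴ + z⁵)·(1 + z + z² + z³ + z⁴ + z⁵)·(1 + z³ + z⁶ + z⁹)·(1 + z + z² + z³ + z⁴ + z⁵); the count is [z¹⁵].
(1 + z⁴ + z⁵) has coefficients 1,0,0,0,1,1 for degrees 0…5.
(1 + z + z² + z³ + z⁴ + z⁵) has coefficients 1,1,1,1,1,1,0,0,0,0,0,0,0,0,0,0 for degrees 0…15.
Multiplying by (1 + z³ + z⁶ + z⁹) gives running coefficients 1,1,1,2,2,2,2,2,2,2,2,2,1,1,1,0 for degrees 0…15.
Finally multiplying by (1 + z + z² + z³ + z⁴ + z⁵), the product of all factors after the first has coefficients 1,2,3,5,7,9,10,11,12,12,12,12,11,10,9,7 for degrees 0…15.
[z¹⁵] = 1·7 + 1·12 + 1·12 = 31.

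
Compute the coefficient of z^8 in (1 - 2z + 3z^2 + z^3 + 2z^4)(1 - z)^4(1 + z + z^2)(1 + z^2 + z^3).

8

(1 - 2z + 3z^2 + z^3 + 2z^4) has coefficients 1,-2,3,1,2 for degrees 0…4.
(1 - z)^4 has coefficients 1,-4,6,-4,1,0,0,0,0 for degrees 0…8.
Multiplying by (1 + z + z^2) gives running coefficients 1,-3,3,-2,3,-3,1,0,0 for degrees 0…8.
Finally multiplying by (1 + z^2 + z^3), the product of all factors after the first has coefficients 1,-3,4,-4,3,-2,2,0,-2 for degrees 0…8.
[z^8] = 1·(-2) − 2·0 + 3·2 + 1·(-2) + 2·3 = 8.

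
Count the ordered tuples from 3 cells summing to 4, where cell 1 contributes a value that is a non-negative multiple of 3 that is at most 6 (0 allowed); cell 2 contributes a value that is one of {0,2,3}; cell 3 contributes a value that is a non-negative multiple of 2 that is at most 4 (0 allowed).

The generating function for the choices is (1 + y³ + y⁶)·(1 + y² + y³)·(1 + y² + y⁴); the count is [y⁴].
(1 + y³ + y⁶) has coefficients 1,0,0,1,0 for degrees 0…4.
(1 + y² + y³) has coefficients 1,0,1,1,0 for degrees 0…4.
Finally multiplying by (1 + y² + y⁴), the product of all factors after the first has coefficients 1,0,2,1,2 for degrees 0…4.
[y⁴] = 1·2 + 1·0 = 2.

2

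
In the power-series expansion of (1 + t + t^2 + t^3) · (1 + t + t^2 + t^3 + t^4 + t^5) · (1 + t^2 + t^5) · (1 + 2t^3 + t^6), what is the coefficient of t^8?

(1 + t + t^2 + t^3) has coefficients 1,1,1,1 for degrees 0…3.
(1 + t + t^2 + t^3 + t^4 + t^5) has coefficients 1,1,1,1,1,1,0,0,0 for degrees 0…8.
Multiplying by (1 + t^2 + t^5) gives running coefficients 1,1,2,2,2,3,2,2,1 for degrees 0…8.
Finally multiplying by (1 + 2t^3 + t^6), the product of all factors after the first has coefficients 1,1,2,4,4,7,7,7,9 for degrees 0…8.
[t^8] = 1·9 + 1·7 + 1·7 + 1·7 = 30.

30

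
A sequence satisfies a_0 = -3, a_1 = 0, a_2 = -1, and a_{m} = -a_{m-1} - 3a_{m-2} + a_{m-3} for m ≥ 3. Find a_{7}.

22

The ordinary generating function has denominator 1 + t + 3t^2 - t^3.
Iterating the recurrence: a_0,…,a_{7} = -3, 0, -1, -2, 5, 0, -17, 22.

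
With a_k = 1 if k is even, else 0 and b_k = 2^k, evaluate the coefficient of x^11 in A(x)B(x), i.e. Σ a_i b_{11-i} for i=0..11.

The convolution is the t^11 coefficient of A(t)B(t).
Σ = 1·2048 + 0·1024 + 1·512 + 0·256 + 1·128 + 0·64 + 1·32 + 0·16 + 1·8 + 0·4 + 1·2 + 0·1 = 2730.

2730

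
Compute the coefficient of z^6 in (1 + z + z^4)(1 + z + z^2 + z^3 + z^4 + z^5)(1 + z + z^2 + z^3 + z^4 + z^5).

(1 + z + z^4) has coefficients 1,1,0,0,1 for degrees 0…4.
(1 + z + z^2 + z^3 + z^4 + z^5) has coefficients 1,1,1,1,1,1,0 for degrees 0…6.
Finally multiplying by (1 + z + z^2 + z^3 + z^4 + z^5), the product of all factors after the first has coefficients 1,2,3,4,5,6,5 for degrees 0…6.
[z^6] = 1·5 + 1·6 + 1·3 = 14.

14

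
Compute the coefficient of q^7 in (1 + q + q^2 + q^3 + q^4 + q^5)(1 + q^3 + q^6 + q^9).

(1 + q + q^2 + q^3 + q^4 + q^5) has coefficients 1,1,1,1,1,1 for degrees 0…5.
(1 + q^3 + q^6 + q^9) has coefficients 1,0,0,1,0,0,1,0 for degrees 0…7.
[q^7] = 1·0 + 1·1 + 1·0 + 1·0 + 1·1 + 1·0 = 2.

2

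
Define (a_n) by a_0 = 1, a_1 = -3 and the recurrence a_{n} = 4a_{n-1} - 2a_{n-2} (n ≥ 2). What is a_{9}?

-79920

The ordinary generating function has denominator 1 - 4q + 2q^2.
Iterating the recurrence: a_0,…,a_{9} = 1, -3, -14, -50, -172, -588, -2008, -6856, -23408, -79920.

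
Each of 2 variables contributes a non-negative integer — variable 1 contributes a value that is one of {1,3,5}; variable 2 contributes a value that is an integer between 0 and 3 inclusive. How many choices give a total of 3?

2

The generating function for the choices is (z + z³ + z⁵)·(1 + z + z² + z³); the count is [z³].
(z + z³ + z⁵) has coefficients 0,1,0,1 for degrees 0…3.
(1 + z + z² + z³) has coefficients 1,1,1,1 for degrees 0…3.
[z³] = 1·1 + 1·1 = 2.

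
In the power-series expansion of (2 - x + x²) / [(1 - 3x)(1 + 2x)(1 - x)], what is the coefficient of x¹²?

853309

The denominator gives the recurrence a_n = 2a_(n−1) + 5a_(n−2) − 6a_(n−3) for n ≥ 3; the numerator fixes a_0 = 2, a_1 = 3, a_2 = 17.
Iterating: 2, 3, 17, 37, 141, 365, 1213, 3405, 10685, 31117, 95229, 281933, 853309, so a_12 = 853309.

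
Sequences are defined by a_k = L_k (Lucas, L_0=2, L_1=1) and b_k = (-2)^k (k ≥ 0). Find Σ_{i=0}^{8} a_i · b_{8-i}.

The convolution is the t^8 coefficient of A(t)B(t).
Σ = 2·256 + 1·(-128) + 3·64 + 4·(-32) + 7·16 + 11·(-8) + 18·4 + 29·(-2) + 47·1 = 533.

533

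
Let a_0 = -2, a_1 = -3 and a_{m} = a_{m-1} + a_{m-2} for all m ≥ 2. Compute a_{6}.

-34

The ordinary generating function has denominator 1 - t - t^2.
Iterating the recurrence: a_0,…,a_{6} = -2, -3, -5, -8, -13, -21, -34.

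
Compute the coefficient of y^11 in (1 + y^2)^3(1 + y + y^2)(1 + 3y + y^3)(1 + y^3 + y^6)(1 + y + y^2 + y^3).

147

(1 + y^2)^3 has coefficients 1,0,3,0,3,0,1 for degrees 0…6.
(1 + y + y^2) has coefficients 1,1,1,0,0,0,0,0,0,0,0,0 for degrees 0…11.
Multiplying by (1 + 3y + y^3) gives running coefficients 1,4,4,4,1,1,0,0,0,0,0,0 for degrees 0…11.
Multiplying by (1 + y^3 + y^6) gives running coefficients 1,4,4,5,5,5,5,5,5,4,1,1 for degrees 0…11.
Finally multiplying by (1 + y + y^2 + y^3), the product of all factors after the first has coefficients 1,5,9,14,18,19,20,20,20,19,15,11 for degrees 0…11.
[y^11] = 1·11 + 3·19 + 3·20 + 1·19 = 147.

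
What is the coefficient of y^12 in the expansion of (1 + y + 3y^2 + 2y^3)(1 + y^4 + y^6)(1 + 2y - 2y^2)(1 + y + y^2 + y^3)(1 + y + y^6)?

(1 + y + 3y^2 + 2y^3) has coefficients 1,1,3,2 for degrees 0…3.
(1 + y^4 + y^6) has coefficients 1,0,0,0,1,0,1,0,0,0,0,0,0 for degrees 0…12.
Multiplying by (1 + 2y - 2y^2) gives running coefficients 1,2,-2,0,1,2,-1,2,-2,0,0,0,0 for degrees 0…12.
Multiplying by (1 + y + y^2 + y^3) gives running coefficients 1,3,1,1,1,1,2,4,1,-1,0,-2,0 for degrees 0…12.
Finally multiplying by (1 + y + y^6), the product of all factors after the first has coefficients 1,4,4,2,2,2,4,9,6,1,0,-1,0 for degrees 0…12.
[y^12] = 1·0 + 1·(-1) + 3·0 + 2·1 = 1.

1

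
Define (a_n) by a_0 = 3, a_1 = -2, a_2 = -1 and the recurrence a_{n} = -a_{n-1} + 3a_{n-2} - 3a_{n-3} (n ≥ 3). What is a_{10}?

The ordinary generating function has denominator 1 + y - 3y^2 + 3y^3.
Iterating the recurrence: a_0,…,a_{10} = 3, -2, -1, -14, 17, -56, 149, -368, 983, -2534, 6587.

6587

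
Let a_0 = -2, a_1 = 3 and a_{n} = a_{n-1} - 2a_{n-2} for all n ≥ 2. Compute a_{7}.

41

The ordinary generating function has denominator 1 - t + 2t^2.
Iterating the recurrence: a_0,…,a_{7} = -2, 3, 7, 1, -13, -15, 11, 41.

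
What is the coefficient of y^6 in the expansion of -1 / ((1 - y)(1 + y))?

Partial fractions give a closed form: a_n = (-1/2)·1^n + (-1/2)·(-1)^n.
At n = 6: a_6 = -1.

-1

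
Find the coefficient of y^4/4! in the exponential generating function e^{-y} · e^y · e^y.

The EGF product rule gives c_4 = Σ_{k_1+k_2+k_3=4} C(4; k_1,k_2,k_3) · ∏ g_i(k_i), where e^{-y} gives (-1)^k; e^y gives (1)^k; e^y gives (1)^k.
g_1(k) for k = 0…4: 1, -1, 1, -1, 1.
g_2(k) for k = 0…4: 1, 1, 1, 1, 1.
g_3(k) for k = 0…4: 1, 1, 1, 1, 1.
First combine the last two factors: h(k) = Σ_j C(k,j)·g_2(j)·g_3(k−j) for k = 0…4: 1, 2, 4, 8, 16.
c_4 = Σ_k C(4,k)·g_1(k)·h(4−k) = 1·1·16 + 4·(-1)·8 + 6·1·4 + 4·(-1)·2 + 1·1·1 = 16 − 32 + 24 − 8 + 1 = 1.

1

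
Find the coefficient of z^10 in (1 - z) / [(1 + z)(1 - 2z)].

The denominator gives the recurrence a_n = a_(n−1) + 2a_(n−2) for n ≥ 3; the numerator fixes a_0 = 1, a_1 = 0, a_2 = 2.
Iterating: 1, 0, 2, 2, 6, 10, 22, 42, 86, 170, 342, so a_10 = 342.

342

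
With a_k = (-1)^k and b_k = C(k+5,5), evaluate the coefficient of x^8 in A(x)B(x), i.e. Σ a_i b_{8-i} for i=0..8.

791

Write out a_i and b_{8-i} for i = 0,…,8 and sum the products.
Σ = 1·1287 − 1·792 + 1·462 − 1·252 + 1·126 − 1·56 + 1·21 − 1·6 + 1·1 = 791.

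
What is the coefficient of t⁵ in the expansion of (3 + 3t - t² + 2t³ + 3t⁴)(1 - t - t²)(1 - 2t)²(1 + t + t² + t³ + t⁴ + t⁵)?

(3 + 3t - t² + 2t³ + 3t⁴) has coefficients 3,3,-1,2,3 for degrees 0…4.
(1 - t - t²) has coefficients 1,-1,-1,0,0,0 for degrees 0…5.
Multiplying by (1 - 2t)² gives running coefficients 1,-5,7,0,-4,0 for degrees 0…5.
Finally multiplying by (1 + t + t² + t³ + t⁴ + t⁵), the product of all factors after the first has coefficients 1,-4,3,3,-1,-1 for degrees 0…5.
[t⁵] = 3·(-1) + 3·(-1) − 1·3 + 2·3 + 3·(-4) = -15.

-15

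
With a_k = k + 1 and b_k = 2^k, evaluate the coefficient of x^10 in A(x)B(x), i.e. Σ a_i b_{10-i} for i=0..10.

The convolution is the t^10 coefficient of A(t)B(t).
Σ = 1·1024 + 2·512 + 3·256 + 4·128 + 5·64 + 6·32 + 7·16 + 8·8 + 9·4 + 10·2 + 11·1 = 4083.

4083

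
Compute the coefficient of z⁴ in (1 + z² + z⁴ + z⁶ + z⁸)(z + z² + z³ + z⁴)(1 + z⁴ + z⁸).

(1 + z² + z⁴ + z⁶ + z⁸) has coefficients 1,0,1,0,1 for degrees 0…4.
(z + z² + z³ + z⁴) has coefficients 0,1,1,1,1 for degrees 0…4.
Finally multiplying by (1 + z⁴ + z⁸), the product of all factors after the first has coefficients 0,1,1,1,1 for degrees 0…4.
[z⁴] = 1·1 + 1·1 + 1·0 = 2.

2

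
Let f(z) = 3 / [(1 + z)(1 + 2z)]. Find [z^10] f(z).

6141

Partial fractions give a closed form: a_n = (-3)·(-1)^n + (6)·(-2)^n.
At n = 10: a_10 = 6141.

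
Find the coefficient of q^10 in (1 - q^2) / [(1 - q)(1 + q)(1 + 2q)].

1024

The denominator gives the recurrence a_n = −2a_(n−1) + a_(n−2) + 2a_(n−3) for n ≥ 3; the numerator fixes a_0 = 1, a_1 = -2, a_2 = 4.
Iterating: 1, -2, 4, -8, 16, -32, 64, -128, 256, -512, 1024, so a_10 = 1024.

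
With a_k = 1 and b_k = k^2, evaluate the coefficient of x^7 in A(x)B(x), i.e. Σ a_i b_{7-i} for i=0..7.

140

This is [x^7] in the product of the two ordinary generating functions.
Σ = 1·49 + 1·36 + 1·25 + 1·16 + 1·9 + 1·4 + 1·1 + 1·0 = 140.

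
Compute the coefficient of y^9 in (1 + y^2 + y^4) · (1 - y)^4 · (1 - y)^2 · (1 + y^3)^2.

30

(1 + y^2 + y^4) has coefficients 1,0,1,0,1 for degrees 0…4.
(1 - y)^4 has coefficients 1,-4,6,-4,1,0,0,0,0,0 for degrees 0…9.
Multiplying by (1 - y)^2 gives running coefficients 1,-6,15,-20,15,-6,1,0,0,0 for degrees 0…9.
Finally multiplying by (1 + y^3)^2, the product of all factors after the first has coefficients 1,-6,15,-18,3,24,-38,24,3,-18 for degrees 0…9.
[y^9] = 1·(-18) + 1·24 + 1·24 = 30.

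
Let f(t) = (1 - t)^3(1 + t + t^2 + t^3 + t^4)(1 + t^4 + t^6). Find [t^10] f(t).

2

(1 - t)^3 has coefficients 1,-3,3,-1 for degrees 0…3.
(1 + t + t^2 + t^3 + t^4) has coefficients 1,1,1,1,1,0,0,0,0,0,0 for degrees 0…10.
Finally multiplying by (1 + t^4 + t^6), the product of all factors after the first has coefficients 1,1,1,1,2,1,2,2,2,1,1 for degrees 0…10.
[t^10] = 1·1 − 3·1 + 3·2 − 1·2 = 2.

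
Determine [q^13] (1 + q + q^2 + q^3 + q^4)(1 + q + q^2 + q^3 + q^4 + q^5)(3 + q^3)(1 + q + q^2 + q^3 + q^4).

(1 + q + q^2 + q^3 + q^4) has coefficients 1,1,1,1,1 for degrees 0…4.
(1 + q + q^2 + q^3 + q^4 + q^5) has coefficients 1,1,1,1,1,1,0,0,0,0,0,0,0,0 for degrees 0…13.
Multiplying by (3 + q^3) gives running coefficients 3,3,3,4,4,4,1,1,1,0,0,0,0,0 for degrees 0…13.
Finally multiplying by (1 + q + q^2 + q^3 + q^4), the product of all factors after the first has coefficients 3,6,9,13,17,18,16,14,11,7,3,2,1,0 for degrees 0…13.
[q^13] = 1·0 + 1·1 + 1·2 + 1·3 + 1·7 = 13.

13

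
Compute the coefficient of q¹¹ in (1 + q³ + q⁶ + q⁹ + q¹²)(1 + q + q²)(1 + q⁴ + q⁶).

(1 + q³ + q⁶ + q⁹ + q¹²) has coefficients 1,0,0,1,0,0,1,0,0,1,0,0 for degrees 0…11.
(1 + q + q²) has coefficients 1,1,1,0,0,0,0,0,0,0,0,0 for degrees 0…11.
Finally multiplying by (1 + q⁴ + q⁶), the product of all factors after the first has coefficients 1,1,1,0,1,1,2,1,1,0,0,0 for degrees 0…11.
[q¹¹] = 1·0 + 1·1 + 1·1 + 1·1 = 3.

3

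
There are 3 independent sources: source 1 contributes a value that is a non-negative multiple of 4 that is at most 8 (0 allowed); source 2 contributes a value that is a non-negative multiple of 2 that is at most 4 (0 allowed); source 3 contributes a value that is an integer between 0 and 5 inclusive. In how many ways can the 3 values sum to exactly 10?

4

The generating function for the choices is (1 + t⁴ + t⁸)·(1 + t² + t⁴)·(1 + t + t² + t³ + t⁴ + t⁵); the count is [t¹⁰].
(1 + t⁴ + t⁸) has coefficients 1,0,0,0,1,0,0,0,1 for degrees 0…8.
(1 + t² + t⁴) has coefficients 1,0,1,0,1,0,0,0,0,0,0 for degrees 0…10.
Finally multiplying by (1 + t + t² + t³ + t⁴ + t⁵), the product of all factors after the first has coefficients 1,1,2,2,3,3,2,2,1,1,0 for degrees 0…10.
[t¹⁰] = 1·0 + 1·2 + 1·2 = 4.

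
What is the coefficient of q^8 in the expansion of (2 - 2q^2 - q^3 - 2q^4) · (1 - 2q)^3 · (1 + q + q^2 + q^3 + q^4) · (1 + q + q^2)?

(2 - 2q^2 - q^3 - 2q^4) has coefficients 2,0,-2,-1,-2 for degrees 0…4.
(1 - 2q)^3 has coefficients 1,-6,12,-8,0,0,0,0,0 for degrees 0…8.
Multiplying by (1 + q + q^2 + q^3 + q^4) gives running coefficients 1,-5,7,-1,-1,-2,4,-8,0 for degrees 0…8.
Finally multiplying by (1 + q + q^2), the product of all factors after the first has coefficients 1,-4,3,1,5,-4,1,-6,-4 for degrees 0…8.
[q^8] = 2·(-4) − 2·1 − 1·(-4) − 2·5 = -16.

-16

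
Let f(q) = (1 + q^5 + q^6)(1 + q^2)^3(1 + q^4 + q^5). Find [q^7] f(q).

6

(1 + q^5 + q^6) has coefficients 1,0,0,0,0,1,1 for degrees 0…6.
(1 + q^2)^3 has coefficients 1,0,3,0,3,0,1,0 for degrees 0…7.
Finally multiplying by (1 + q^4 + q^5), the product of all factors after the first has coefficients 1,0,3,0,4,1,4,3 for degrees 0…7.
[q^7] = 1·3 + 1·3 + 1·0 = 6.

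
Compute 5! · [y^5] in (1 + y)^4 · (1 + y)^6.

The EGF product rule gives c_5 = Σ_{k_1+k_2=5} C(5; k_1,k_2) · ∏ g_i(k_i), where (1+y)^4 gives the falling factorial (4)_k; (1+y)^6 gives the falling factorial (6)_k.
g_1(k) for k = 0…5: 1, 4, 12, 24, 24, 0.
g_2(k) for k = 0…5: 1, 6, 30, 120, 360, 720.
c_5 = Σ_k C(5,k)·g_1(k)·g_2(5−k) = 1·1·720 + 5·4·360 + 10·12·120 + 10·24·30 + 5·24·6 = 720 + 7200 + 14400 + 7200 + 720 = 30240.

30240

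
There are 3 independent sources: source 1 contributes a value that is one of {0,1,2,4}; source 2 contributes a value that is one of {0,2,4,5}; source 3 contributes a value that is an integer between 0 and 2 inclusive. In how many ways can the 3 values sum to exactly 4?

The generating function for the choices is (1 + q + q^2 + q^4)·(1 + q^2 + q^4 + q^5)·(1 + q + q^2); the count is [q^4].
(1 + q + q^2 + q^4) has coefficients 1,1,1,0,1 for degrees 0…4.
(1 + q^2 + q^4 + q^5) has coefficients 1,0,1,0,1 for degrees 0…4.
Finally multiplying by (1 + q + q^2), the product of all factors after the first has coefficients 1,1,2,1,2 for degrees 0…4.
[q^4] = 1·2 + 1·1 + 1·2 + 1·1 = 6.

6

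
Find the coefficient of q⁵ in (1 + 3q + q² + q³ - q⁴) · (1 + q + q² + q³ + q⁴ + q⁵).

5

(1 + 3q + q² + q³ - q⁴) has coefficients 1,3,1,1,-1 for degrees 0…4.
(1 + q + q² + q³ + q⁴ + q⁵) has coefficients 1,1,1,1,1,1 for degrees 0…5.
[q⁵] = 1·1 + 3·1 + 1·1 + 1·1 − 1·1 = 5.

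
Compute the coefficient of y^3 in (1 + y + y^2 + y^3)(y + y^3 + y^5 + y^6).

2

(1 + y + y^2 + y^3) has coefficients 1,1,1,1 for degrees 0…3.
(y + y^3 + y^5 + y^6) has coefficients 0,1,0,1 for degrees 0…3.
[y^3] = 1·1 + 1·0 + 1·1 + 1·0 = 2.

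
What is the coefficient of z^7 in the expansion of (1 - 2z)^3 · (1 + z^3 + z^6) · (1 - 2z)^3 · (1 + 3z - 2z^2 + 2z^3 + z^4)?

(1 - 2z)^3 has coefficients 1,-6,12,-8 for degrees 0…3.
(1 + z^3 + z^6) has coefficients 1,0,0,1,0,0,1,0 for degrees 0…7.
Multiplying by (1 - 2z)^3 gives running coefficients 1,-6,12,-7,-6,12,-7,-6 for degrees 0…7.
Finally multiplying by (1 + 3z - 2z^2 + 2z^3 + z^4), the product of all factors after the first has coefficients 1,-3,-8,43,-62,26,39,-70 for degrees 0…7.
[z^7] = 1·(-70) − 6·39 + 12·26 − 8·(-62) = 504.

504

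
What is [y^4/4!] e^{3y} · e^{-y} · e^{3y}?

The EGF product rule gives c_4 = Σ_{k_1+k_2+k_3=4} C(4; k_1,k_2,k_3) · ∏ g_i(k_i), where e^{3y} gives (3)^k; e^{-y} gives (-1)^k; e^{3y} gives (3)^k.
g_1(k) for k = 0…4: 1, 3, 9, 27, 81.
g_2(k) for k = 0…4: 1, -1, 1, -1, 1.
g_3(k) for k = 0…4: 1, 3, 9, 27, 81.
First combine the last two factors: h(k) = Σ_j C(k,j)·g_2(j)·g_3(k−j) for k = 0…4: 1, 2, 4, 8, 16.
c_4 = Σ_k C(4,k)·g_1(k)·h(4−k) = 1·1·16 + 4·3·8 + 6·9·4 + 4·27·2 + 1·81·1 = 16 + 96 + 216 + 216 + 81 = 625.

625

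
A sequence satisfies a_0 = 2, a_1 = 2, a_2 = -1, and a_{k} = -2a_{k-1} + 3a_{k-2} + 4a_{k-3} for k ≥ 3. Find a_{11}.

25528

The ordinary generating function has denominator 1 + 2y - 3y^2 - 4y^3.
Iterating the recurrence: a_0,…,a_{11} = 2, 2, -1, 16, -27, 98, -213, 612, -1471, 3926, -9817, 25528.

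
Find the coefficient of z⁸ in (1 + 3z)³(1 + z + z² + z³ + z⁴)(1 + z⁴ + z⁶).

(1 + 3z)³ has coefficients 1,9,27,27 for degrees 0…3.
(1 + z + z² + z³ + z⁴) has coefficients 1,1,1,1,1,0,0,0,0 for degrees 0…8.
Finally multiplying by (1 + z⁴ + z⁶), the product of all factors after the first has coefficients 1,1,1,1,2,1,2,2,2 for degrees 0…8.
[z⁸] = 1·2 + 9·2 + 27·2 + 27·1 = 101.

101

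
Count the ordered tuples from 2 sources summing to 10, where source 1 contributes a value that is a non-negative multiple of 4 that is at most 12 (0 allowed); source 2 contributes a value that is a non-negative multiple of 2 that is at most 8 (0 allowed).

The generating function for the choices is (1 + t^4 + t^8 + t^12)·(1 + t^2 + t^4 + t^6 + t^8); the count is [t^10].
(1 + t^4 + t^8 + t^12) has coefficients 1,0,0,0,1,0,0,0,1,0,0 for degrees 0…10.
(1 + t^2 + t^4 + t^6 + t^8) has coefficients 1,0,1,0,1,0,1,0,1,0,0 for degrees 0…10.
[t^10] = 1·0 + 1·1 + 1·1 = 2.

2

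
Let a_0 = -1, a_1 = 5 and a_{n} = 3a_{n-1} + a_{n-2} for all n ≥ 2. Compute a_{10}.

201215

The ordinary generating function has denominator 1 - 3y - y^2.
Iterating the recurrence: a_0,…,a_{10} = -1, 5, 14, 47, 155, 512, 1691, 5585, 18446, 60923, 201215.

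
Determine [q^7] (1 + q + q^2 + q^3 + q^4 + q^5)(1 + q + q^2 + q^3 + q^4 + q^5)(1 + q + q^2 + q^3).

(1 + q + q^2 + q^3 + q^4 + q^5) has coefficients 1,1,1,1,1,1 for degrees 0…5.
(1 + q + q^2 + q^3 + q^4 + q^5) has coefficients 1,1,1,1,1,1,0,0 for degrees 0…7.
Finally multiplying by (1 + q + q^2 + q^3), the product of all factors after the first has coefficients 1,2,3,4,4,4,3,2 for degrees 0…7.
[q^7] = 1·2 + 1·3 + 1·4 + 1·4 + 1·4 + 1·3 = 20.

20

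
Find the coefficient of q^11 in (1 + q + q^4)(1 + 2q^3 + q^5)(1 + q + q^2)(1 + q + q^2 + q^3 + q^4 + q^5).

(1 + q + q^4) has coefficients 1,1,0,0,1 for degrees 0…4.
(1 + 2q^3 + q^5) has coefficients 1,0,0,2,0,1,0,0,0,0,0,0 for degrees 0…11.
Multiplying by (1 + q + q^2) gives running coefficients 1,1,1,2,2,3,1,1,0,0,0,0 for degrees 0…11.
Finally multiplying by (1 + q + q^2 + q^3 + q^4 + q^5), the product of all factors after the first has coefficients 1,2,3,5,7,10,10,10,9,7,5,2 for degrees 0…11.
[q^11] = 1·2 + 1·5 + 1·10 = 17.

17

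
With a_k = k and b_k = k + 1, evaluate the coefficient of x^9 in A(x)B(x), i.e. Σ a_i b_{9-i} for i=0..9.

165

Write out a_i and b_{9-i} for i = 0,…,9 and sum the products.
Σ = 0·10 + 1·9 + 2·8 + 3·7 + 4·6 + 5·5 + 6·4 + 7·3 + 8·2 + 9·1 = 165.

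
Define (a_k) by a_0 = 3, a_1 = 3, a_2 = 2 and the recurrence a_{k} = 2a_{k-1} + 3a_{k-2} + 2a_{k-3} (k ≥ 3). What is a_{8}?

The ordinary generating function has denominator 1 - 2q - 3q^2 - 2q^3.
Iterating the recurrence: a_0,…,a_{8} = 3, 3, 2, 19, 50, 161, 510, 1603, 5058.

5058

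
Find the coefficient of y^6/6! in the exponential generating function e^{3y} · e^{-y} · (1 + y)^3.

3040

The EGF product rule gives c_6 = Σ_{k_1+k_2+k_3=6} C(6; k_1,k_2,k_3) · ∏ g_i(k_i), where e^{3y} gives (3)^k; e^{-y} gives (-1)^k; (1+y)^3 gives the falling factorial (3)_k.
g_1(k) for k = 0…6: 1, 3, 9, 27, 81, 243, 729.
g_2(k) for k = 0…6: 1, -1, 1, -1, 1, -1, 1.
g_3(k) for k = 0…6: 1, 3, 6, 6, 0, 0, 0.
First combine the last two factors: h(k) = Σ_j C(k,j)·g_2(j)·g_3(k−j) for k = 0…6: 1, 2, 1, -4, 1, 14, -47.
c_6 = Σ_k C(6,k)·g_1(k)·h(6−k) = 1·1·(-47) + 6·3·14 + 15·9·1 + 20·27·(-4) + 15·81·1 + 6·243·2 + 1·729·1 = −47 + 252 + 135 − 2160 + 1215 + 2916 + 729 = 3040.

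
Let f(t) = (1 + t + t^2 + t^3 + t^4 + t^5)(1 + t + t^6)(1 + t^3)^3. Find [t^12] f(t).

(1 + t + t^2 + t^3 + t^4 + t^5) has coefficients 1,1,1,1,1,1 for degrees 0…5.
(1 + t + t^6) has coefficients 1,1,0,0,0,0,1,0,0,0,0,0,0 for degrees 0…12.
Finally multiplying by (1 + t^3)^3, the product of all factors after the first has coefficients 1,1,0,3,3,0,4,3,0,4,1,0,3 for degrees 0…12.
[t^12] = 1·3 + 1·0 + 1·1 + 1·4 + 1·0 + 1·3 = 11.

11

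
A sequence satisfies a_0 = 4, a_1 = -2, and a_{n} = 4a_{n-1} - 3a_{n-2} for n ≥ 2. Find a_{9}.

-59042

The ordinary generating function has denominator 1 - 4q + 3q^2.
Iterating the recurrence: a_0,…,a_{9} = 4, -2, -20, -74, -236, -722, -2180, -6554, -19676, -59042.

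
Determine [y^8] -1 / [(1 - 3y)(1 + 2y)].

Partial fractions give a closed form: a_n = (-3/5)·3^n + (-2/5)·(-2)^n.
At n = 8: a_8 = -4039.

-4039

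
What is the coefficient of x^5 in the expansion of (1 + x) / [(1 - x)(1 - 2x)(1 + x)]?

Partial fractions give a closed form: a_n = (-1)·1^n + (2)·2^n.
At n = 5: a_5 = 63.

63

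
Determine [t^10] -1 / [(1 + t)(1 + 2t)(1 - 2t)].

Partial fractions give a closed form: a_n = (1/3)·(-1)^n + (-1)·(-2)^n + (-1/3)·2^n.
At n = 10: a_10 = -1365.

-1365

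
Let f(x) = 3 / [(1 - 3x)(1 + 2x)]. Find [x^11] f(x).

316407

The denominator gives the recurrence a_n = a_(n−1) + 6a_(n−2) for n ≥ 2; the numerator fixes a_0 = 3, a_1 = 3.
Iterating: 3, 3, 21, 39, 165, 399, 1389, 3783, 12117, 34815, 107517, 316407, so a_11 = 316407.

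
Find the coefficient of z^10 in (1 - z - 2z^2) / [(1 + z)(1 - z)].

The denominator gives the recurrence a_n = a_(n−2) for n ≥ 3; the numerator fixes a_0 = 1, a_1 = -1, a_2 = -1.
Iterating: 1, -1, -1, -1, -1, -1, -1, -1, -1, -1, -1, so a_10 = -1.

-1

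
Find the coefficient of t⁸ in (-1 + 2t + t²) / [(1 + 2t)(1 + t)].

-894

The denominator gives the recurrence a_n = −3a_(n−1) − 2a_(n−2) for n ≥ 3; the numerator fixes a_0 = -1, a_1 = 5, a_2 = -12.
Iterating: -1, 5, -12, 26, -54, 110, -222, 446, -894, so a_8 = -894.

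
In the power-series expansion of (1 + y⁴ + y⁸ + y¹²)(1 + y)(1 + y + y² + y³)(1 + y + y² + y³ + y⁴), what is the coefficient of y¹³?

(1 + y⁴ + y⁸ + y¹²) has coefficients 1,0,0,0,1,0,0,0,1,0,0,0,1 for degrees 0…12.
(1 + y) has coefficients 1,1,0,0,0,0,0,0,0,0,0,0,0,0 for degrees 0…13.
Multiplying by (1 + y + y² + y³) gives running coefficients 1,2,2,2,1,0,0,0,0,0,0,0,0,0 for degrees 0…13.
Finally multiplying by (1 + y + y² + y³ + y⁴), the product of all factors after the first has coefficients 1,3,5,7,8,7,5,3,1,0,0,0,0,0 for degrees 0…13.
[y¹³] = 1·0 + 1·0 + 1·7 + 1·3 = 10.

10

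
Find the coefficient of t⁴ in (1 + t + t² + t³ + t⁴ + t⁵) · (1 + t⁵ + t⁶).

1

(1 + t + t² + t³ + t⁴ + t⁵) has coefficients 1,1,1,1,1 for degrees 0…4.
(1 + t⁵ + t⁶) has coefficients 1,0,0,0,0 for degrees 0…4.
[t⁴] = 1·0 + 1·0 + 1·0 + 1·0 + 1·1 = 1.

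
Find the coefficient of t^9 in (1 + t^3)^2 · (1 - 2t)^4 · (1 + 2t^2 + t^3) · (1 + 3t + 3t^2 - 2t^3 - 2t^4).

313

(1 + t^3)^2 has coefficients 1,0,0,2,0,0,1 for degrees 0…6.
(1 - 2t)^4 has coefficients 1,-8,24,-32,16,0,0,0,0,0 for degrees 0…9.
Multiplying by (1 + 2t^2 + t^3) gives running coefficients 1,-8,26,-47,56,-40,0,16,0,0 for degrees 0…9.
Finally multiplying by (1 + 3t + 3t^2 - 2t^3 - 2t^4), the product of all factors after the first has coefficients 1,-5,5,5,7,-49,90,-122,16,128 for degrees 0…9.
[t^9] = 1·128 + 2·90 + 1·5 = 313.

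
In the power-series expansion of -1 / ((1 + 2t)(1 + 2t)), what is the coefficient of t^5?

The denominator gives the recurrence a_n = −4a_(n−1) − 4a_(n−2) for n ≥ 2; the numerator fixes a_0 = -1, a_1 = 4.
Iterating: -1, 4, -12, 32, -80, 192, so a_5 = 192.

192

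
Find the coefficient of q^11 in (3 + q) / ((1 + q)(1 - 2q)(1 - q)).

9555

Partial fractions give a closed form: a_n = (1/3)·(-1)^n + (14/3)·2^n + (-2)·1^n.
At n = 11: a_11 = 9555.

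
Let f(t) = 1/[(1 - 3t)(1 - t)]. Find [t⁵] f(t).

364

The denominator gives the recurrence a_n = 4a_(n−1) − 3a_(n−2) for n ≥ 2; the numerator fixes a_0 = 1, a_1 = 4.
Iterating: 1, 4, 13, 40, 121, 364, so a_5 = 364.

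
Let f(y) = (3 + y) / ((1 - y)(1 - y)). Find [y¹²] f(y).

51

The denominator gives the recurrence a_n = 2a_(n−1) − a_(n−2) for n ≥ 2; the numerator fixes a_0 = 3, a_1 = 7.
Iterating: 3, 7, 11, 15, 19, 23, 27, 31, 35, 39, 43, 47, 51, so a_12 = 51.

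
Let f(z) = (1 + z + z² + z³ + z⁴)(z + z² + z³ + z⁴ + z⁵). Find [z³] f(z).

(1 + z + z² + z³ + z⁴) has coefficients 1,1,1,1 for degrees 0…3.
(z + z² + z³ + z⁴ + z⁵) has coefficients 0,1,1,1 for degrees 0…3.
[z³] = 1·1 + 1·1 + 1·1 + 1·0 = 3.

3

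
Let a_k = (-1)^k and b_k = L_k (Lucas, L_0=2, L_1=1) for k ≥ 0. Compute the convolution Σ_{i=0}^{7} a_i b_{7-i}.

The convolution is the x^7 coefficient of A(x)B(x).
Σ = 1·29 − 1·18 + 1·11 − 1·7 + 1·4 − 1·3 + 1·1 − 1·2 = 15.

15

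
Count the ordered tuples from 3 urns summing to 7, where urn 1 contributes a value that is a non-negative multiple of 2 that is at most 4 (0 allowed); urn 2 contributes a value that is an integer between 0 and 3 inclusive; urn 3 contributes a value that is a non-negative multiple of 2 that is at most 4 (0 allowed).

The generating function for the choices is (1 + t^2 + t^4)·(1 + t + t^2 + t^3)·(1 + t^2 + t^4); the count is [t^7].
(1 + t^2 + t^4) has coefficients 1,0,1,0,1 for degrees 0…4.
(1 + t + t^2 + t^3) has coefficients 1,1,1,1,0,0,0,0 for degrees 0…7.
Finally multiplying by (1 + t^2 + t^4), the product of all factors after the first has coefficients 1,1,2,2,2,2,1,1 for degrees 0…7.
[t^7] = 1·1 + 1·2 + 1·2 = 5.

5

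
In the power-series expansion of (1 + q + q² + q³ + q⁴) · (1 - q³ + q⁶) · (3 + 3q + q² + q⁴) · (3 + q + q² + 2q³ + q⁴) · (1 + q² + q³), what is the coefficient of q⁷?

(1 + q + q² + q³ + q⁴) has coefficients 1,1,1,1,1 for degrees 0…4.
(1 - q³ + q⁶) has coefficients 1,0,0,-1,0,0,1,0 for degrees 0…7.
Multiplying by (3 + 3q + q² + q⁴) gives running coefficients 3,3,1,-3,-2,-1,3,2 for degrees 0…7.
Multiplying by (3 + q + q² + 2q³ + q⁴) gives running coefficients 9,12,9,1,1,-3,1,1 for degrees 0…7.
Finally multiplying by (1 + q² + q³), the product of all factors after the first has coefficients 9,12,18,22,22,7,3,-1 for degrees 0…7.
[q⁷] = 1·(-1) + 1·3 + 1·7 + 1·22 + 1·22 = 53.

53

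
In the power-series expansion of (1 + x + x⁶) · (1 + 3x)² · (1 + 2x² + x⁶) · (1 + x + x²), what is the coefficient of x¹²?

(1 + x + x⁶) has coefficients 1,1,0,0,0,0,1 for degrees 0…6.
(1 + 3x)² has coefficients 1,6,9,0,0,0,0,0,0,0,0,0,0 for degrees 0…12.
Multiplying by (1 + 2x² + x⁶) gives running coefficients 1,6,11,12,18,0,1,6,9,0,0,0,0 for degrees 0…12.
Finally multiplying by (1 + x + x²), the product of all factors after the first has coefficients 1,7,18,29,41,30,19,7,16,15,9,0,0 for degrees 0…12.
[x¹²] = 1·0 + 1·0 + 1·19 = 19.

19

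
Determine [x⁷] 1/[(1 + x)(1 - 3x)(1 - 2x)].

Partial fractions give a closed form: a_n = (1/12)·(-1)^n + (9/4)·3^n + (-4/3)·2^n.
At n = 7: a_7 = 4750.

4750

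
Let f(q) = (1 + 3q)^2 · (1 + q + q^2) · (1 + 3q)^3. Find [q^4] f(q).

(1 + 3q)^2 has coefficients 1,6,9 for degrees 0…2.
(1 + q + q^2) has coefficients 1,1,1,0,0 for degrees 0…4.
Finally multiplying by (1 + 3q)^3, the product of all factors after the first has coefficients 1,10,37,63,54 for degrees 0…4.
[q^4] = 1·54 + 6·63 + 9·37 = 765.

765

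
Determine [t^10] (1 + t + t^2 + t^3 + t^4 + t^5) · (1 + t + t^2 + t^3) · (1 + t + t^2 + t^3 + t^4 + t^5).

(1 + t + t^2 + t^3 + t^4 + t^5) has coefficients 1,1,1,1,1,1 for degrees 0…5.
(1 + t + t^2 + t^3) has coefficients 1,1,1,1,0,0,0,0,0,0,0 for degrees 0…10.
Finally multiplying by (1 + t + t^2 + t^3 + t^4 + t^5), the product of all factors after the first has coefficients 1,2,3,4,4,4,3,2,1,0,0 for degrees 0…10.
[t^10] = 1·0 + 1·0 + 1·1 + 1·2 + 1·3 + 1·4 = 10.

10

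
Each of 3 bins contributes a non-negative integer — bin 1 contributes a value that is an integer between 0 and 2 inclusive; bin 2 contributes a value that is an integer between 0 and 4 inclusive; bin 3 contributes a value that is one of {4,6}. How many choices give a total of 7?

The generating function for the choices is (1 + z + z²)·(1 + z + z² + z³ + z⁴)·(z⁴ + z⁶); the count is [z⁷].
(1 + z + z²) has coefficients 1,1,1 for degrees 0…2.
(1 + z + z² + z³ + z⁴) has coefficients 1,1,1,1,1,0,0,0 for degrees 0…7.
Finally multiplying by (z⁴ + z⁶), the product of all factors after the first has coefficients 0,0,0,0,1,1,2,2 for degrees 0…7.
[z⁷] = 1·2 + 1·2 + 1·1 = 5.

5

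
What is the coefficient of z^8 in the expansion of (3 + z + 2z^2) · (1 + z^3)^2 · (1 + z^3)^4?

(3 + z + 2z^2) has coefficients 3,1,2 for degrees 0…2.
(1 + z^3)^2 has coefficients 1,0,0,2,0,0,1,0,0 for degrees 0…8.
Finally multiplying by (1 + z^3)^4, the product of all factors after the first has coefficients 1,0,0,6,0,0,15,0,0 for degrees 0…8.
[z^8] = 3·0 + 1·0 + 2·15 = 30.

30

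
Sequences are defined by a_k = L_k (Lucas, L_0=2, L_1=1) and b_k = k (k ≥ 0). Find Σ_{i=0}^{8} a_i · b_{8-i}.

187

The convolution is the t^8 coefficient of A(t)B(t).
Σ = 2·8 + 1·7 + 3·6 + 4·5 + 7·4 + 11·3 + 18·2 + 29·1 + 47·0 = 187.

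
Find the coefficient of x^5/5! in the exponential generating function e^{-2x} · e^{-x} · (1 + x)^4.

The EGF product rule gives c_5 = Σ_{k_1+k_2+k_3=5} C(5; k_1,k_2,k_3) · ∏ g_i(k_i), where e^{-2x} gives (-2)^k; e^{-x} gives (-1)^k; (1+x)^4 gives the falling factorial (4)_k.
g_1(k) for k = 0…5: 1, -2, 4, -8, 16, -32.
g_2(k) for k = 0…5: 1, -1, 1, -1, 1, -1.
g_3(k) for k = 0…5: 1, 4, 12, 24, 24, 0.
First combine the last two factors: h(k) = Σ_j C(k,j)·g_2(j)·g_3(k−j) for k = 0…5: 1, 3, 5, -1, -15, 19.
c_5 = Σ_k C(5,k)·g_1(k)·h(5−k) = 1·1·19 + 5·(-2)·(-15) + 10·4·(-1) + 10·(-8)·5 + 5·16·3 + 1·(-32)·1 = 19 + 150 − 40 − 400 + 240 − 32 = -63.

-63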